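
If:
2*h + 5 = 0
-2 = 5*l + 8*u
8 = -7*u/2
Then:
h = -5/2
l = 114/35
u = -16/7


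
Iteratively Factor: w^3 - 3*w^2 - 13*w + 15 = (w + 3)*(w^2 - 6*w + 5) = (w - 5)*(w + 3)*(w - 1)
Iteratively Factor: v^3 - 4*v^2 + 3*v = (v - 1)*(v^2 - 3*v) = (v - 3)*(v - 1)*(v)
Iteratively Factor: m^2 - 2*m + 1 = (m - 1)*(m - 1)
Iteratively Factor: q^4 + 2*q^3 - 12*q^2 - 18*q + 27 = (q - 3)*(q^3 + 5*q^2 + 3*q - 9) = (q - 3)*(q - 1)*(q^2 + 6*q + 9) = (q - 3)*(q - 1)*(q + 3)*(q + 3)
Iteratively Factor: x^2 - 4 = (x + 2)*(x - 2)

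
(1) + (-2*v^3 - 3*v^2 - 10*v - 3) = -2*v^3 - 3*v^2 - 10*v - 2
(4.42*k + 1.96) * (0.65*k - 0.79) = 2.873*k^2 - 2.2178*k - 1.5484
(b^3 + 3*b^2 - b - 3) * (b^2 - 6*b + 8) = b^5 - 3*b^4 - 11*b^3 + 27*b^2 + 10*b - 24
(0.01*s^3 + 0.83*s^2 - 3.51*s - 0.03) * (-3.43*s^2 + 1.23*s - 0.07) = -0.0343*s^5 - 2.8346*s^4 + 13.0595*s^3 - 4.2725*s^2 + 0.2088*s + 0.0021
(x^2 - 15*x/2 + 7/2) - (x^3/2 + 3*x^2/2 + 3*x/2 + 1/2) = -x^3/2 - x^2/2 - 9*x + 3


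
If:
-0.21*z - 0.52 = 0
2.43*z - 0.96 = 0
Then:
No Solution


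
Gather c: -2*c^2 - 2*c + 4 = -2*c^2 - 2*c + 4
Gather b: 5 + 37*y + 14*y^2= 14*y^2 + 37*y + 5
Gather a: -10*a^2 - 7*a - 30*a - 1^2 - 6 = -10*a^2 - 37*a - 7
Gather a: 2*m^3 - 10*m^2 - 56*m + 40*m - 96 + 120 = 2*m^3 - 10*m^2 - 16*m + 24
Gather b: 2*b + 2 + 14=2*b + 16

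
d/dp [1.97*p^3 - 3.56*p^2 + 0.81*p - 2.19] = 5.91*p^2 - 7.12*p + 0.81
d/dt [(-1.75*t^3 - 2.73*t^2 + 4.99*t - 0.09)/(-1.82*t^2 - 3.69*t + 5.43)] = (3.185*t^4 + 12.915*t^3 - 9.352*t^2 - 29.9754*t + 26.7636)/(3.3124*t^4 + 13.4316*t^3 - 6.1491*t^2 - 40.0734*t + 29.4849)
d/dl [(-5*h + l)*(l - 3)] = -5*h + 2*l - 3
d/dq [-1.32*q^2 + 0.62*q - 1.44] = 0.62 - 2.64*q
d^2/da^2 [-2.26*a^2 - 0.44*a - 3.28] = -4.52000000000000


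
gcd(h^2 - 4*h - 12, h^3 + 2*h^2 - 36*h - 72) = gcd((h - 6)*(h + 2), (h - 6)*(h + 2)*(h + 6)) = h^2 - 4*h - 12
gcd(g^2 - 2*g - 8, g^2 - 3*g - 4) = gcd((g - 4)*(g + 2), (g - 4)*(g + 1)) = g - 4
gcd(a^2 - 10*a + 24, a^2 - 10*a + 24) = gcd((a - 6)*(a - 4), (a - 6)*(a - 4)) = a^2 - 10*a + 24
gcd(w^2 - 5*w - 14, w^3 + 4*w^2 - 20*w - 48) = w + 2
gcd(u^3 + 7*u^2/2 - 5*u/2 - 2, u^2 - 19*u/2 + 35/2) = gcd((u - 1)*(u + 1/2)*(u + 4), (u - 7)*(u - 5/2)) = 1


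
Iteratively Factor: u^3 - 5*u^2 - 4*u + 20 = (u + 2)*(u^2 - 7*u + 10) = (u - 2)*(u + 2)*(u - 5)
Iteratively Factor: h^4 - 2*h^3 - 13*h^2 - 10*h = (h + 2)*(h^3 - 4*h^2 - 5*h) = h*(h + 2)*(h^2 - 4*h - 5) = h*(h + 1)*(h + 2)*(h - 5)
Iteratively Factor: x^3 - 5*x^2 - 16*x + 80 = (x - 5)*(x^2 - 16) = (x - 5)*(x + 4)*(x - 4)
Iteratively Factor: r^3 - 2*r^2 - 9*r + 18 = (r + 3)*(r^2 - 5*r + 6) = (r - 3)*(r + 3)*(r - 2)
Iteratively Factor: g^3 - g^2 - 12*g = (g + 3)*(g^2 - 4*g) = g*(g + 3)*(g - 4)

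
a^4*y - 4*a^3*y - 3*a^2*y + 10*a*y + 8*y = (a - 4)*(a - 2)*(a + 1)*(a*y + y)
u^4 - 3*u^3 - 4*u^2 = u^2*(u - 4)*(u + 1)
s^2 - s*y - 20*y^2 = (s - 5*y)*(s + 4*y)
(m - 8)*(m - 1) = m^2 - 9*m + 8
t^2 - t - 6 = (t - 3)*(t + 2)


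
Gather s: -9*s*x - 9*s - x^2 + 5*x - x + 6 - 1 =s*(-9*x - 9) - x^2 + 4*x + 5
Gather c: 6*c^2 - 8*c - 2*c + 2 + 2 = 6*c^2 - 10*c + 4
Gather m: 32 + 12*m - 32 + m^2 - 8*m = m^2 + 4*m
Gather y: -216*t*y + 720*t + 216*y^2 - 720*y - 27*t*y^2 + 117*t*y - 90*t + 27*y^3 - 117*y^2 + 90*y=630*t + 27*y^3 + y^2*(99 - 27*t) + y*(-99*t - 630)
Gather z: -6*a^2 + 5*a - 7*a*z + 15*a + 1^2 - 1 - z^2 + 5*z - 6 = -6*a^2 + 20*a - z^2 + z*(5 - 7*a) - 6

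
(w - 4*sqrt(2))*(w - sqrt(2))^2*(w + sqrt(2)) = w^4 - 5*sqrt(2)*w^3 + 6*w^2 + 10*sqrt(2)*w - 16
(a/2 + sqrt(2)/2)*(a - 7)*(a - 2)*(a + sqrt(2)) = a^4/2 - 9*a^3/2 + sqrt(2)*a^3 - 9*sqrt(2)*a^2 + 8*a^2 - 9*a + 14*sqrt(2)*a + 14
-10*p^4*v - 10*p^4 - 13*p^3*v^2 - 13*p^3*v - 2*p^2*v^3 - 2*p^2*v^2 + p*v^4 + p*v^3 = (-5*p + v)*(p + v)*(2*p + v)*(p*v + p)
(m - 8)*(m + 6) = m^2 - 2*m - 48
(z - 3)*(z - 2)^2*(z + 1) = z^4 - 6*z^3 + 9*z^2 + 4*z - 12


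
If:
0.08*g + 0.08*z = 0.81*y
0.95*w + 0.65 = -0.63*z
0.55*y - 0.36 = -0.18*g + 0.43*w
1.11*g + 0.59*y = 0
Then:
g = -0.01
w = -0.82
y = 0.02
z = 0.20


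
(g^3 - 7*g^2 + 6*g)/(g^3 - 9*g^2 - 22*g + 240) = g*(g - 1)/(g^2 - 3*g - 40)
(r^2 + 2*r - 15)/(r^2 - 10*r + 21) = (r + 5)/(r - 7)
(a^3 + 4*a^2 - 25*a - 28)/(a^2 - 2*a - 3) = (a^2 + 3*a - 28)/(a - 3)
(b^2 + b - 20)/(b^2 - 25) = (b - 4)/(b - 5)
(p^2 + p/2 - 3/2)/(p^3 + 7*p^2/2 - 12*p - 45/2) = (p - 1)/(p^2 + 2*p - 15)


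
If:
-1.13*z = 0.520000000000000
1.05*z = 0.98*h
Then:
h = -0.49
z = -0.46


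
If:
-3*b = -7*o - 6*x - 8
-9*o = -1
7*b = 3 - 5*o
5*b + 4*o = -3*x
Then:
No Solution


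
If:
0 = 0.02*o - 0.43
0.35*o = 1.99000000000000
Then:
No Solution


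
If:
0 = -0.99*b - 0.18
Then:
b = -0.18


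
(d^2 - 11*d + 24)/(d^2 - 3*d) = (d - 8)/d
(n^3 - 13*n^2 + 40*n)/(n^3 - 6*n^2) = (n^2 - 13*n + 40)/(n*(n - 6))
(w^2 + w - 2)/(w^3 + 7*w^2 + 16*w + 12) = (w - 1)/(w^2 + 5*w + 6)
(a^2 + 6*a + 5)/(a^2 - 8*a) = (a^2 + 6*a + 5)/(a*(a - 8))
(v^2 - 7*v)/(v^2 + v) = (v - 7)/(v + 1)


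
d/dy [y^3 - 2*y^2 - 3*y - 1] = 3*y^2 - 4*y - 3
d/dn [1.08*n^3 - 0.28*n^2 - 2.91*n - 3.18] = 3.24*n^2 - 0.56*n - 2.91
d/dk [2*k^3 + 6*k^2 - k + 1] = 6*k^2 + 12*k - 1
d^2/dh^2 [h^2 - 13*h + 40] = 2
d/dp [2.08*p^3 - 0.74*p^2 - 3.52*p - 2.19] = 6.24*p^2 - 1.48*p - 3.52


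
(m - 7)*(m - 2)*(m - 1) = m^3 - 10*m^2 + 23*m - 14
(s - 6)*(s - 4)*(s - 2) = s^3 - 12*s^2 + 44*s - 48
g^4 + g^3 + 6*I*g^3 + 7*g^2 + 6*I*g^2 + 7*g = g*(g + 1)*(g - I)*(g + 7*I)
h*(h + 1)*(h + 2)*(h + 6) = h^4 + 9*h^3 + 20*h^2 + 12*h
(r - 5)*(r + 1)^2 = r^3 - 3*r^2 - 9*r - 5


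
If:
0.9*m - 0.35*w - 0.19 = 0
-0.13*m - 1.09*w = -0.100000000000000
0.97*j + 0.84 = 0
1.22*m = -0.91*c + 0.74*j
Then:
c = -1.02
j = -0.87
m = 0.24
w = 0.06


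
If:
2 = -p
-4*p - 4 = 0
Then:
No Solution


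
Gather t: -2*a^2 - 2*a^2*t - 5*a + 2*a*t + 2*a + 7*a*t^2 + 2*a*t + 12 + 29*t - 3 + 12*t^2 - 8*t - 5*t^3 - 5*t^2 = -2*a^2 - 3*a - 5*t^3 + t^2*(7*a + 7) + t*(-2*a^2 + 4*a + 21) + 9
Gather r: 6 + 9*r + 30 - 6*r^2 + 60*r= -6*r^2 + 69*r + 36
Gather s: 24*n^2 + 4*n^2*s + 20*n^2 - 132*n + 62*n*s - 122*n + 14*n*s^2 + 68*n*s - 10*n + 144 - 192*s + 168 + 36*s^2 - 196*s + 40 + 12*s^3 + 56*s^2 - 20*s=44*n^2 - 264*n + 12*s^3 + s^2*(14*n + 92) + s*(4*n^2 + 130*n - 408) + 352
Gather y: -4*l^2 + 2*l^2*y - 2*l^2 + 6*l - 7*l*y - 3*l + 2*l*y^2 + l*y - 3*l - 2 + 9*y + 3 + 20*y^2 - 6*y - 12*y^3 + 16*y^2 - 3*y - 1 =-6*l^2 - 12*y^3 + y^2*(2*l + 36) + y*(2*l^2 - 6*l)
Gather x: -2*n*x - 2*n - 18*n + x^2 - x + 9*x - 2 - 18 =-20*n + x^2 + x*(8 - 2*n) - 20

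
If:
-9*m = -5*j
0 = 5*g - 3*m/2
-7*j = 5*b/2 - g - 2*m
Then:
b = -103*m/25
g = 3*m/10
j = 9*m/5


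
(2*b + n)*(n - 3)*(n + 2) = 2*b*n^2 - 2*b*n - 12*b + n^3 - n^2 - 6*n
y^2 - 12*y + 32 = (y - 8)*(y - 4)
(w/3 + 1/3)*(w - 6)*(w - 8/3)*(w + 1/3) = w^4/3 - 22*w^3/9 + 43*w^2/27 + 166*w/27 + 16/9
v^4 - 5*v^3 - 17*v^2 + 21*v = v*(v - 7)*(v - 1)*(v + 3)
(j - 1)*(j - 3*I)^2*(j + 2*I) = j^4 - j^3 - 4*I*j^3 + 3*j^2 + 4*I*j^2 - 3*j - 18*I*j + 18*I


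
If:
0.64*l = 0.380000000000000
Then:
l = 0.59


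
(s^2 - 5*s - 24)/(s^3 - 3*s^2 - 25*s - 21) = (s - 8)/(s^2 - 6*s - 7)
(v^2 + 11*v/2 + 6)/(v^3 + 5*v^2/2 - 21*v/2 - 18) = 1/(v - 3)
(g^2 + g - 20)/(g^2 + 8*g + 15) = (g - 4)/(g + 3)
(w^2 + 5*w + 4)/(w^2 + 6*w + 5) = (w + 4)/(w + 5)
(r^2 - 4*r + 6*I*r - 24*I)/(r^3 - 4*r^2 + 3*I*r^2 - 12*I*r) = (r + 6*I)/(r*(r + 3*I))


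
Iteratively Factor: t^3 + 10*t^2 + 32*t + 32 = (t + 4)*(t^2 + 6*t + 8) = (t + 2)*(t + 4)*(t + 4)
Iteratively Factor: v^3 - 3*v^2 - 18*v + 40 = (v + 4)*(v^2 - 7*v + 10) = (v - 5)*(v + 4)*(v - 2)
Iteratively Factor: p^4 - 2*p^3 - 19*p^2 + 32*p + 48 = (p - 4)*(p^3 + 2*p^2 - 11*p - 12) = (p - 4)*(p - 3)*(p^2 + 5*p + 4) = (p - 4)*(p - 3)*(p + 1)*(p + 4)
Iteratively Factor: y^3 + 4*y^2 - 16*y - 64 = (y + 4)*(y^2 - 16) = (y - 4)*(y + 4)*(y + 4)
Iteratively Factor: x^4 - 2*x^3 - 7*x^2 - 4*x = (x + 1)*(x^3 - 3*x^2 - 4*x) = x*(x + 1)*(x^2 - 3*x - 4) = x*(x + 1)^2*(x - 4)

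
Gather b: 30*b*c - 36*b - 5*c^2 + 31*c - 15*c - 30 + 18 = b*(30*c - 36) - 5*c^2 + 16*c - 12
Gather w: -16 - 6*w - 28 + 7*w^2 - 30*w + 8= 7*w^2 - 36*w - 36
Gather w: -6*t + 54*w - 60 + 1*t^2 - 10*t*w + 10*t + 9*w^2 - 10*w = t^2 + 4*t + 9*w^2 + w*(44 - 10*t) - 60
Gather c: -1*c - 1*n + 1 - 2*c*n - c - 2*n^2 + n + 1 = c*(-2*n - 2) - 2*n^2 + 2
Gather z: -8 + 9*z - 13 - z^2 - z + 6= -z^2 + 8*z - 15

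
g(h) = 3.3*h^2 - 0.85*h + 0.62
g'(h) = 6.6*h - 0.85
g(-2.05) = 16.23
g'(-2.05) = -14.38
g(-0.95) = 4.41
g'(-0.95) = -7.12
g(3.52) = 38.52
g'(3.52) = 22.38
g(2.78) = 23.76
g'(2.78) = 17.50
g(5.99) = 113.93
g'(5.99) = 38.68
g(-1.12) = 5.71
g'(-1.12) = -8.24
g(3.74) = 43.60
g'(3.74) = 23.83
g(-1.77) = 12.46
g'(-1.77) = -12.53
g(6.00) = 114.32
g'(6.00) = 38.75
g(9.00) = 260.27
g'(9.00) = 58.55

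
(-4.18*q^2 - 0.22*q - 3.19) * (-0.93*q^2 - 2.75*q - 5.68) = 3.8874*q^4 + 11.6996*q^3 + 27.3141*q^2 + 10.0221*q + 18.1192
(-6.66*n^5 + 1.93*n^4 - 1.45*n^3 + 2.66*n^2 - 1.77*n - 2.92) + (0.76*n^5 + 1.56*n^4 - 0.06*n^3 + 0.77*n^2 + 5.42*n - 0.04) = -5.9*n^5 + 3.49*n^4 - 1.51*n^3 + 3.43*n^2 + 3.65*n - 2.96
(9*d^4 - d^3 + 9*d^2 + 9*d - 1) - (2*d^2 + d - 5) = 9*d^4 - d^3 + 7*d^2 + 8*d + 4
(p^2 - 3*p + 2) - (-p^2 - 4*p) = 2*p^2 + p + 2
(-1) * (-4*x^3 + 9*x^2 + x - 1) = 4*x^3 - 9*x^2 - x + 1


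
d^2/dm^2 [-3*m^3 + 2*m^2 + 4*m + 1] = 4 - 18*m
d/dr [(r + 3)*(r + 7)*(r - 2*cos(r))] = (r + 3)*(r + 7)*(2*sin(r) + 1) + (r + 3)*(r - 2*cos(r)) + (r + 7)*(r - 2*cos(r))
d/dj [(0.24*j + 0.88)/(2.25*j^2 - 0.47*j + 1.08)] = (-0.54*j^2 - 3.96*j + 0.6728)/(5.0625*j^4 - 2.115*j^3 + 5.0809*j^2 - 1.0152*j + 1.1664)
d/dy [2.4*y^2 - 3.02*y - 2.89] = 4.8*y - 3.02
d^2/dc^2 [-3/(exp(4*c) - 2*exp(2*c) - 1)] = 24*(4*(1 - exp(2*c))^2*exp(2*c) + (2*exp(2*c) - 1)*(-exp(4*c) + 2*exp(2*c) + 1))*exp(2*c)/(-exp(4*c) + 2*exp(2*c) + 1)^3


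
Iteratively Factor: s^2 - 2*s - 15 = (s - 5)*(s + 3)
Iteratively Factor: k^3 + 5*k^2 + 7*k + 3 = (k + 1)*(k^2 + 4*k + 3) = (k + 1)^2*(k + 3)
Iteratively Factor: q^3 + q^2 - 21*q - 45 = (q + 3)*(q^2 - 2*q - 15) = (q + 3)^2*(q - 5)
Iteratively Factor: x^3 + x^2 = (x + 1)*(x^2) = x*(x + 1)*(x)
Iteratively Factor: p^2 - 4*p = (p - 4)*(p)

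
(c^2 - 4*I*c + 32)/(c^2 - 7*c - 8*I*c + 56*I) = (c + 4*I)/(c - 7)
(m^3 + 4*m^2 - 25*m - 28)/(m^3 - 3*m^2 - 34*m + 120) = (m^2 + 8*m + 7)/(m^2 + m - 30)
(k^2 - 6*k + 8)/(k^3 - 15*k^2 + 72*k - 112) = (k - 2)/(k^2 - 11*k + 28)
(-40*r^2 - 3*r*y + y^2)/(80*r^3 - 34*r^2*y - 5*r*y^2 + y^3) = 1/(-2*r + y)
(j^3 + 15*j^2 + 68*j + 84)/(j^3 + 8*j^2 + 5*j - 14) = (j + 6)/(j - 1)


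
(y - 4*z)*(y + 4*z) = y^2 - 16*z^2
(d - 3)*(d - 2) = d^2 - 5*d + 6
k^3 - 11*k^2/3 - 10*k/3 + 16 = (k - 3)*(k - 8/3)*(k + 2)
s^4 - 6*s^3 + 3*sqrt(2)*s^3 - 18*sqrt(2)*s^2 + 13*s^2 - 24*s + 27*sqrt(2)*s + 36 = (s - 3)^2*(s + sqrt(2))*(s + 2*sqrt(2))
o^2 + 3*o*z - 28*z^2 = (o - 4*z)*(o + 7*z)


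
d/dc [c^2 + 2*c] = 2*c + 2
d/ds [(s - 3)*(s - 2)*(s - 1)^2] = 4*s^3 - 21*s^2 + 34*s - 17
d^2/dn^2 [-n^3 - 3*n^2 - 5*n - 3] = -6*n - 6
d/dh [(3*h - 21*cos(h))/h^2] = 3*(7*h*sin(h) - h + 14*cos(h))/h^3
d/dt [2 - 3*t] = -3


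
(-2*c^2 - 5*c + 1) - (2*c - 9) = -2*c^2 - 7*c + 10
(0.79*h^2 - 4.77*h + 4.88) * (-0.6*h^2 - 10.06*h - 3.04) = -0.474*h^4 - 5.0854*h^3 + 42.6566*h^2 - 34.592*h - 14.8352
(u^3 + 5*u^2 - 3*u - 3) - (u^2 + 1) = u^3 + 4*u^2 - 3*u - 4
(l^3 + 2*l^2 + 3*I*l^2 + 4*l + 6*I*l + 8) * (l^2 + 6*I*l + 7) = l^5 + 2*l^4 + 9*I*l^4 - 7*l^3 + 18*I*l^3 - 14*l^2 + 45*I*l^2 + 28*l + 90*I*l + 56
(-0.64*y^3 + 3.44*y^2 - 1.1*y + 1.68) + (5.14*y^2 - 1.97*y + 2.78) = -0.64*y^3 + 8.58*y^2 - 3.07*y + 4.46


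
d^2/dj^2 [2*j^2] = 4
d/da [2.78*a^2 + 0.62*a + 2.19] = 5.56*a + 0.62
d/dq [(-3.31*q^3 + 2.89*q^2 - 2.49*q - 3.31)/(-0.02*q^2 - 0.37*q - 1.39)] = (0.0662*q^4 + 2.4494*q^3 + 12.6836*q^2 - 8.1666*q + 2.2364)/(0.0004*q^4 + 0.0148*q^3 + 0.1925*q^2 + 1.0286*q + 1.9321)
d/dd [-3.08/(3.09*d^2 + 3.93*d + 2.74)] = (19.0344*d + 12.1044)/(3.09*d^2 + 3.93*d + 2.74)^2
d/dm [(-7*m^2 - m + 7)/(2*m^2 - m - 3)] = (9*m^2 + 14*m + 10)/(4*m^4 - 4*m^3 - 11*m^2 + 6*m + 9)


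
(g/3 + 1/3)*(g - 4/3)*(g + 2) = g^3/3 + 5*g^2/9 - 2*g/3 - 8/9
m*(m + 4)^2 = m^3 + 8*m^2 + 16*m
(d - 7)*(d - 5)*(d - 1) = d^3 - 13*d^2 + 47*d - 35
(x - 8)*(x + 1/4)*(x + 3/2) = x^3 - 25*x^2/4 - 109*x/8 - 3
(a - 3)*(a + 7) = a^2 + 4*a - 21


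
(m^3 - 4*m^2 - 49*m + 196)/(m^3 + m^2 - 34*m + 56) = (m - 7)/(m - 2)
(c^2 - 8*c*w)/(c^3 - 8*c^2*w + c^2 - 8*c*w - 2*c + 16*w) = c/(c^2 + c - 2)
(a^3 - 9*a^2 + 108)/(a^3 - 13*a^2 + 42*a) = (a^2 - 3*a - 18)/(a*(a - 7))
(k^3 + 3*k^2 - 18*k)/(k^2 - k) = (k^2 + 3*k - 18)/(k - 1)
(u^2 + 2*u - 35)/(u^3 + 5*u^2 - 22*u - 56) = (u - 5)/(u^2 - 2*u - 8)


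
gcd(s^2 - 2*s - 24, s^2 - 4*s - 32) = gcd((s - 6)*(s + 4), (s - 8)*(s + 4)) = s + 4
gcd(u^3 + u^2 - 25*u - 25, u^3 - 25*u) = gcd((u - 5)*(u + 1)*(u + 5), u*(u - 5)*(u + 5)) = u^2 - 25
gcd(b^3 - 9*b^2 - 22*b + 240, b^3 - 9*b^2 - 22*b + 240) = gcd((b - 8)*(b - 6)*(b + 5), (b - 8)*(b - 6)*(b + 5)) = b^3 - 9*b^2 - 22*b + 240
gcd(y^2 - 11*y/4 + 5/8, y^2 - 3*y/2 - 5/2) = y - 5/2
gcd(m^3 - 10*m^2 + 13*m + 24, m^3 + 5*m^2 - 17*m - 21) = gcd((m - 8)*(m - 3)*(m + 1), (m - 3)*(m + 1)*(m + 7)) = m^2 - 2*m - 3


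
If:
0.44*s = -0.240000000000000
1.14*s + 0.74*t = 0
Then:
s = -0.55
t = 0.84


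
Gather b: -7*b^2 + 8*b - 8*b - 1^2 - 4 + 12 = 7 - 7*b^2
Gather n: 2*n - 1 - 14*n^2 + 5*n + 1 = -14*n^2 + 7*n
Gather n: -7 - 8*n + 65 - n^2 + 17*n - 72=-n^2 + 9*n - 14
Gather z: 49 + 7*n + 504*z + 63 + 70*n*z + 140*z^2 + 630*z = 7*n + 140*z^2 + z*(70*n + 1134) + 112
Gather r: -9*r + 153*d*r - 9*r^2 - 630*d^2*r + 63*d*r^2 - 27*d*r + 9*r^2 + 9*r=63*d*r^2 + r*(-630*d^2 + 126*d)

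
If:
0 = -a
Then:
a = 0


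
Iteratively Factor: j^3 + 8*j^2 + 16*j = (j + 4)*(j^2 + 4*j) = j*(j + 4)*(j + 4)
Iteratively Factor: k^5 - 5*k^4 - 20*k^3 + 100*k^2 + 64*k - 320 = (k + 4)*(k^4 - 9*k^3 + 16*k^2 + 36*k - 80) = (k + 2)*(k + 4)*(k^3 - 11*k^2 + 38*k - 40) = (k - 4)*(k + 2)*(k + 4)*(k^2 - 7*k + 10) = (k - 5)*(k - 4)*(k + 2)*(k + 4)*(k - 2)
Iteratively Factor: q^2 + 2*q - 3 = (q + 3)*(q - 1)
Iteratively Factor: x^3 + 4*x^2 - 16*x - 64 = (x + 4)*(x^2 - 16) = (x + 4)^2*(x - 4)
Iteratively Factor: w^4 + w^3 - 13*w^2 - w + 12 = (w - 1)*(w^3 + 2*w^2 - 11*w - 12) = (w - 1)*(w + 4)*(w^2 - 2*w - 3) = (w - 1)*(w + 1)*(w + 4)*(w - 3)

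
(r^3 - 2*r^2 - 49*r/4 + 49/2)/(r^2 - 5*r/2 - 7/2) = (r^2 + 3*r/2 - 7)/(r + 1)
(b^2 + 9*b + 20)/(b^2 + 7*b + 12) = (b + 5)/(b + 3)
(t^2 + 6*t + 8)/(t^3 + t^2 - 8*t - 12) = (t + 4)/(t^2 - t - 6)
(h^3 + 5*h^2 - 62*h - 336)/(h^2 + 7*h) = h - 2 - 48/h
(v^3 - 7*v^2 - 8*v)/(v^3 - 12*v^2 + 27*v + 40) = v/(v - 5)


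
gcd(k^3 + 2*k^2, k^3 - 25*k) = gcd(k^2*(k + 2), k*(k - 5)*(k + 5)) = k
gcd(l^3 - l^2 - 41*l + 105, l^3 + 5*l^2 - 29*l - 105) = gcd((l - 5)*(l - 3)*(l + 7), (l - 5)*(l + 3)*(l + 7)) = l^2 + 2*l - 35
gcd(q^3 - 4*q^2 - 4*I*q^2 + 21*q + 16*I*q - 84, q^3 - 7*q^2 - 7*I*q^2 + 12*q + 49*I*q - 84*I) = q^2 + q*(-4 - 7*I) + 28*I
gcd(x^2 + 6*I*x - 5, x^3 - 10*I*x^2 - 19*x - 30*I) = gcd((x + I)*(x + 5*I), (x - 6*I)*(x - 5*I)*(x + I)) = x + I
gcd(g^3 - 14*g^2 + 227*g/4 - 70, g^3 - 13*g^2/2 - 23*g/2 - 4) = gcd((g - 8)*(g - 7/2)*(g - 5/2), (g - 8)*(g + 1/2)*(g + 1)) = g - 8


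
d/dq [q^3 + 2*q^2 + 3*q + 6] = 3*q^2 + 4*q + 3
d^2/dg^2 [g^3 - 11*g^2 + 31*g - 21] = 6*g - 22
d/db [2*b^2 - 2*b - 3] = 4*b - 2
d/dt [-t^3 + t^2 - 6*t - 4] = -3*t^2 + 2*t - 6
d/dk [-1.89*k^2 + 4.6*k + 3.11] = 4.6 - 3.78*k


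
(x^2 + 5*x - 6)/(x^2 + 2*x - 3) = (x + 6)/(x + 3)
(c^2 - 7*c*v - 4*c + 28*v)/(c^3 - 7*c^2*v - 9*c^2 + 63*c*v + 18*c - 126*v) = (c - 4)/(c^2 - 9*c + 18)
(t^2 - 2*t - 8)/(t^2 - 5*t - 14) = (t - 4)/(t - 7)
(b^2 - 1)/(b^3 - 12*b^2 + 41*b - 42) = (b^2 - 1)/(b^3 - 12*b^2 + 41*b - 42)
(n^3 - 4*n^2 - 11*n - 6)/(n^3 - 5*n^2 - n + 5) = (n^2 - 5*n - 6)/(n^2 - 6*n + 5)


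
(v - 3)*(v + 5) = v^2 + 2*v - 15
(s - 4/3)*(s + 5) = s^2 + 11*s/3 - 20/3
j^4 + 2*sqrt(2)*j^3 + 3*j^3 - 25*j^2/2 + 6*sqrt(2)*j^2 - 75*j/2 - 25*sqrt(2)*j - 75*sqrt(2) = (j + 3)*(j - 5*sqrt(2)/2)*(j + 2*sqrt(2))*(j + 5*sqrt(2)/2)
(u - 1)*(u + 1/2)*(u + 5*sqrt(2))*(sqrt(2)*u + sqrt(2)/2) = sqrt(2)*u^4 + 10*u^3 - 3*sqrt(2)*u^2/4 - 15*u/2 - sqrt(2)*u/4 - 5/2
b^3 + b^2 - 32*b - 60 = (b - 6)*(b + 2)*(b + 5)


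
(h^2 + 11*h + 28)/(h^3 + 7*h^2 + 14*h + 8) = (h + 7)/(h^2 + 3*h + 2)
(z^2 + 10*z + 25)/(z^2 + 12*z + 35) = (z + 5)/(z + 7)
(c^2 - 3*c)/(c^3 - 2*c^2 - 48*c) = (3 - c)/(-c^2 + 2*c + 48)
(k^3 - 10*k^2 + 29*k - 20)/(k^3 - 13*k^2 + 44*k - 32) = (k - 5)/(k - 8)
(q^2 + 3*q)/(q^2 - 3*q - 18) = q/(q - 6)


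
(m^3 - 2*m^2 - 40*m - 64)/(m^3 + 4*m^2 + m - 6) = (m^2 - 4*m - 32)/(m^2 + 2*m - 3)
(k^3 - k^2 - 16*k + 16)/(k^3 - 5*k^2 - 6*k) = (-k^3 + k^2 + 16*k - 16)/(k*(-k^2 + 5*k + 6))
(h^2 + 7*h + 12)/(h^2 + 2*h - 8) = (h + 3)/(h - 2)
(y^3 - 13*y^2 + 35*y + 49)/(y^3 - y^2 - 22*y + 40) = (y^3 - 13*y^2 + 35*y + 49)/(y^3 - y^2 - 22*y + 40)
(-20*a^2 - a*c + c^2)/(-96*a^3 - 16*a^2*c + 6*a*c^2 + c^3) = (5*a - c)/(24*a^2 - 2*a*c - c^2)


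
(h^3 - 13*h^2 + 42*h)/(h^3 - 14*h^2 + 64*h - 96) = h*(h - 7)/(h^2 - 8*h + 16)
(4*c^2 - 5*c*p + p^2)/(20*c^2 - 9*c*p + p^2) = (-c + p)/(-5*c + p)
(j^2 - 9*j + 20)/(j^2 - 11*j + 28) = (j - 5)/(j - 7)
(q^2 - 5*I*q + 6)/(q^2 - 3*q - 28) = (-q^2 + 5*I*q - 6)/(-q^2 + 3*q + 28)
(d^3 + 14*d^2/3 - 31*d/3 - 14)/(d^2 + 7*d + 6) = d - 7/3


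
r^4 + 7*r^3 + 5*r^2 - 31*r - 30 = (r - 2)*(r + 1)*(r + 3)*(r + 5)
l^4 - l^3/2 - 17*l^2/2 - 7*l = l*(l - 7/2)*(l + 1)*(l + 2)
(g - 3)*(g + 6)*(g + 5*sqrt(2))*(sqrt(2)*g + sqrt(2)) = sqrt(2)*g^4 + 4*sqrt(2)*g^3 + 10*g^3 - 15*sqrt(2)*g^2 + 40*g^2 - 150*g - 18*sqrt(2)*g - 180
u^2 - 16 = (u - 4)*(u + 4)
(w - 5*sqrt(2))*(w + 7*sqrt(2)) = w^2 + 2*sqrt(2)*w - 70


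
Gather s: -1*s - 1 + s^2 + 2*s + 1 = s^2 + s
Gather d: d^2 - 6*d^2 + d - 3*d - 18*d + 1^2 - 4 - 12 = -5*d^2 - 20*d - 15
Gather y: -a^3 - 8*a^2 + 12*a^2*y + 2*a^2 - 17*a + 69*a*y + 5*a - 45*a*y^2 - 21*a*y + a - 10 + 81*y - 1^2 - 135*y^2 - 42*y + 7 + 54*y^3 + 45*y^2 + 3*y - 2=-a^3 - 6*a^2 - 11*a + 54*y^3 + y^2*(-45*a - 90) + y*(12*a^2 + 48*a + 42) - 6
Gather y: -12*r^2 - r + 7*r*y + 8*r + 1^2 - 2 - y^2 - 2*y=-12*r^2 + 7*r - y^2 + y*(7*r - 2) - 1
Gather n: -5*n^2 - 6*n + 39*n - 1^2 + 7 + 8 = -5*n^2 + 33*n + 14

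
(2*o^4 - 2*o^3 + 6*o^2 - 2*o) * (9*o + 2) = 18*o^5 - 14*o^4 + 50*o^3 - 6*o^2 - 4*o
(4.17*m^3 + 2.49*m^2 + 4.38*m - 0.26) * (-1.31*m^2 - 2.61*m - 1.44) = -5.4627*m^5 - 14.1456*m^4 - 18.2415*m^3 - 14.6768*m^2 - 5.6286*m + 0.3744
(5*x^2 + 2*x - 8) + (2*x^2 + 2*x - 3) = 7*x^2 + 4*x - 11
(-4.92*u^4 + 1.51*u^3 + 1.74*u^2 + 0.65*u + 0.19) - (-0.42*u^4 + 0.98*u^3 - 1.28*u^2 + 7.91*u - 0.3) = -4.5*u^4 + 0.53*u^3 + 3.02*u^2 - 7.26*u + 0.49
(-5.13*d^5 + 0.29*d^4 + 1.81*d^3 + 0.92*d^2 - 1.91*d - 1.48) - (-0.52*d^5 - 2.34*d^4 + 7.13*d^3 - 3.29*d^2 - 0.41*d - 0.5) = -4.61*d^5 + 2.63*d^4 - 5.32*d^3 + 4.21*d^2 - 1.5*d - 0.98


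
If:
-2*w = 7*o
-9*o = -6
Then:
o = 2/3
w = -7/3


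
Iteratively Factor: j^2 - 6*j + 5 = (j - 5)*(j - 1)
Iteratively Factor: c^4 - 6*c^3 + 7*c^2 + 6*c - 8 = (c - 4)*(c^3 - 2*c^2 - c + 2) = (c - 4)*(c - 1)*(c^2 - c - 2) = (c - 4)*(c - 2)*(c - 1)*(c + 1)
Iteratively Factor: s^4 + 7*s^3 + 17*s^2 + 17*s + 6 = (s + 1)*(s^3 + 6*s^2 + 11*s + 6) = (s + 1)^2*(s^2 + 5*s + 6) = (s + 1)^2*(s + 2)*(s + 3)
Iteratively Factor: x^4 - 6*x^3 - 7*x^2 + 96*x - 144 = (x + 4)*(x^3 - 10*x^2 + 33*x - 36) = (x - 4)*(x + 4)*(x^2 - 6*x + 9) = (x - 4)*(x - 3)*(x + 4)*(x - 3)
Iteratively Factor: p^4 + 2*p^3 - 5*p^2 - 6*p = (p + 3)*(p^3 - p^2 - 2*p) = p*(p + 3)*(p^2 - p - 2) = p*(p - 2)*(p + 3)*(p + 1)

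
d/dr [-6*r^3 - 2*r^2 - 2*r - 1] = -18*r^2 - 4*r - 2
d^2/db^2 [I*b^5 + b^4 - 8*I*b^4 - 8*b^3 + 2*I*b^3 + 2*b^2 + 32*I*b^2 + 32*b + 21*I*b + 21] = 20*I*b^3 + b^2*(12 - 96*I) + b*(-48 + 12*I) + 4 + 64*I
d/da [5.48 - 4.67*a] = -4.67000000000000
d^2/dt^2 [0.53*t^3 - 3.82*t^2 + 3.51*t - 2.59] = 3.18*t - 7.64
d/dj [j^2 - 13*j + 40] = 2*j - 13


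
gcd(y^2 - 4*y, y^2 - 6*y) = y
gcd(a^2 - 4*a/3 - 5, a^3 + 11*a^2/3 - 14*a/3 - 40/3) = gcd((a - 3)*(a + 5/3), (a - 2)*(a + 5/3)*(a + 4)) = a + 5/3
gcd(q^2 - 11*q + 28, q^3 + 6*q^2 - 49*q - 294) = q - 7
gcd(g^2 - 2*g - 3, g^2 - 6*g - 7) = g + 1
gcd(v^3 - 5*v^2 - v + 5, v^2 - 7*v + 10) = v - 5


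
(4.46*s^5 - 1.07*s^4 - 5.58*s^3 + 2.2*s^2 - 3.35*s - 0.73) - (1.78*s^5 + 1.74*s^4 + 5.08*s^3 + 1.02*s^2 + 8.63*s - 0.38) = 2.68*s^5 - 2.81*s^4 - 10.66*s^3 + 1.18*s^2 - 11.98*s - 0.35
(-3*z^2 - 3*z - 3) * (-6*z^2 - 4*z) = 18*z^4 + 30*z^3 + 30*z^2 + 12*z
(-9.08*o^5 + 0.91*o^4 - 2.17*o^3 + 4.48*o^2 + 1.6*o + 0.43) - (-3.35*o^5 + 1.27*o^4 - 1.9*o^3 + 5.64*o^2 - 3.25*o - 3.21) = -5.73*o^5 - 0.36*o^4 - 0.27*o^3 - 1.16*o^2 + 4.85*o + 3.64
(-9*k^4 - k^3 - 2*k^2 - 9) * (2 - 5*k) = 45*k^5 - 13*k^4 + 8*k^3 - 4*k^2 + 45*k - 18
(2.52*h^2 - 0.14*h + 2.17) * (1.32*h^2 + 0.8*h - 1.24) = 3.3264*h^4 + 1.8312*h^3 - 0.3724*h^2 + 1.9096*h - 2.6908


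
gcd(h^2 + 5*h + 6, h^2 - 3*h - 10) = h + 2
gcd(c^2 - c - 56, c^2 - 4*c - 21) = 1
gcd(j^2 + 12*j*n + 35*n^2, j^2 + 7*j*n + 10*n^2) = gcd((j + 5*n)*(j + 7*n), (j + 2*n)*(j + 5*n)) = j + 5*n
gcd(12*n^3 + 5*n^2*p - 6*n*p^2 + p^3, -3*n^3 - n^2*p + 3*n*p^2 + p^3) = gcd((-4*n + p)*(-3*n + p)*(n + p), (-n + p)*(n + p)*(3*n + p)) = n + p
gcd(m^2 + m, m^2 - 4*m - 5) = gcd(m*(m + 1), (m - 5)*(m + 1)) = m + 1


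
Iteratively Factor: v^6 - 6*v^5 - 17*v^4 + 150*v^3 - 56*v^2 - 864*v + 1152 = (v + 3)*(v^5 - 9*v^4 + 10*v^3 + 120*v^2 - 416*v + 384) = (v - 3)*(v + 3)*(v^4 - 6*v^3 - 8*v^2 + 96*v - 128) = (v - 3)*(v + 3)*(v + 4)*(v^3 - 10*v^2 + 32*v - 32) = (v - 3)*(v - 2)*(v + 3)*(v + 4)*(v^2 - 8*v + 16) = (v - 4)*(v - 3)*(v - 2)*(v + 3)*(v + 4)*(v - 4)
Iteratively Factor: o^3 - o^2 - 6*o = (o + 2)*(o^2 - 3*o) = (o - 3)*(o + 2)*(o)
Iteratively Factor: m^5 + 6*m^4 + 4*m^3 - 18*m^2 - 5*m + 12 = (m + 4)*(m^4 + 2*m^3 - 4*m^2 - 2*m + 3) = (m + 3)*(m + 4)*(m^3 - m^2 - m + 1) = (m - 1)*(m + 3)*(m + 4)*(m^2 - 1) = (m - 1)*(m + 1)*(m + 3)*(m + 4)*(m - 1)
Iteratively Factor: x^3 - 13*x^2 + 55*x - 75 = (x - 5)*(x^2 - 8*x + 15) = (x - 5)*(x - 3)*(x - 5)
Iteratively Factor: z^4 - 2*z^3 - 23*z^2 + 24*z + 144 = (z - 4)*(z^3 + 2*z^2 - 15*z - 36) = (z - 4)^2*(z^2 + 6*z + 9) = (z - 4)^2*(z + 3)*(z + 3)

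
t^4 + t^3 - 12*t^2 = t^2*(t - 3)*(t + 4)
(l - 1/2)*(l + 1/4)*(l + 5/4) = l^3 + l^2 - 7*l/16 - 5/32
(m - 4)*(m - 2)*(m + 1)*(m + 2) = m^4 - 3*m^3 - 8*m^2 + 12*m + 16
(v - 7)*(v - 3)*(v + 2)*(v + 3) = v^4 - 5*v^3 - 23*v^2 + 45*v + 126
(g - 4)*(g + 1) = g^2 - 3*g - 4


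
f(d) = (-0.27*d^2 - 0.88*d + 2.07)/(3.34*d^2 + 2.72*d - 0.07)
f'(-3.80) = 0.05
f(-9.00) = -0.05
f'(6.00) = -0.00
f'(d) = (-6.68*d - 2.72)*(-0.27*d^2 - 0.88*d + 2.07)/(3.34*d^2 + 2.72*d - 0.07)^2 + (-0.54*d - 0.88)/(3.34*d^2 + 2.72*d - 0.07)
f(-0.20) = -4.65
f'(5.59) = -0.00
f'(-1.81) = 0.75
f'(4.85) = -0.00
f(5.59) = -0.09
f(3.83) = -0.09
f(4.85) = -0.09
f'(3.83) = -0.01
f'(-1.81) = 0.75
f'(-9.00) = 0.00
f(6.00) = -0.09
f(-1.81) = 0.47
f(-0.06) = -9.59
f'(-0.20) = -11.80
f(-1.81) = 0.47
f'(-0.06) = -96.76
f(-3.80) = 0.04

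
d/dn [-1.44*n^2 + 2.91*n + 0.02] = 2.91 - 2.88*n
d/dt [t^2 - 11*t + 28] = 2*t - 11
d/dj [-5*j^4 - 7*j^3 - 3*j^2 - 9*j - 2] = -20*j^3 - 21*j^2 - 6*j - 9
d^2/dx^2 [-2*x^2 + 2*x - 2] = -4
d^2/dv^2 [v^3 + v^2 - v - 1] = 6*v + 2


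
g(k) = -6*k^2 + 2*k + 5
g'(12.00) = -142.00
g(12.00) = -835.00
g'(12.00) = -142.00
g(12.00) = -835.00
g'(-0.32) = 5.84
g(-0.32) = 3.75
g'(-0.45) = 7.40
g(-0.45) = 2.88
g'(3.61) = -41.32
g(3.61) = -65.97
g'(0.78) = -7.36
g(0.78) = 2.91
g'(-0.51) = 8.12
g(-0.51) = 2.42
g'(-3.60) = 45.20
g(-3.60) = -79.96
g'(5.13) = -59.56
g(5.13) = -142.64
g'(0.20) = -0.40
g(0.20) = 5.16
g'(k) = 2 - 12*k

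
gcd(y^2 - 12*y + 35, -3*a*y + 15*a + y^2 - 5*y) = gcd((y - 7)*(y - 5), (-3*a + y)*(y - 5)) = y - 5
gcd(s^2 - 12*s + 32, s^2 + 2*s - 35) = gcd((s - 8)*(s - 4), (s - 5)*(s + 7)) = 1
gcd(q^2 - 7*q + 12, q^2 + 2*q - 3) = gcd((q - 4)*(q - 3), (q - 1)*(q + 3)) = 1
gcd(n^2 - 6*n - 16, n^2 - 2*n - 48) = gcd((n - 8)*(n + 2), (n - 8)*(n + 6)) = n - 8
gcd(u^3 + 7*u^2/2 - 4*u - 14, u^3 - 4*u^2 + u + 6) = u - 2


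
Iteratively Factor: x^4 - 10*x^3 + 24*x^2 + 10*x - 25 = (x - 5)*(x^3 - 5*x^2 - x + 5) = (x - 5)*(x - 1)*(x^2 - 4*x - 5) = (x - 5)^2*(x - 1)*(x + 1)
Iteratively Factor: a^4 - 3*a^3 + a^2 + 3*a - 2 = (a + 1)*(a^3 - 4*a^2 + 5*a - 2) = (a - 2)*(a + 1)*(a^2 - 2*a + 1) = (a - 2)*(a - 1)*(a + 1)*(a - 1)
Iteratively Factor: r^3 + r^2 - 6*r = (r - 2)*(r^2 + 3*r) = (r - 2)*(r + 3)*(r)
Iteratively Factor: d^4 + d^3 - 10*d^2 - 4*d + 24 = (d - 2)*(d^3 + 3*d^2 - 4*d - 12) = (d - 2)*(d + 3)*(d^2 - 4) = (d - 2)^2*(d + 3)*(d + 2)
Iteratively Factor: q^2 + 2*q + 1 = (q + 1)*(q + 1)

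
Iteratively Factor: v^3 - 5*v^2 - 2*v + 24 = (v + 2)*(v^2 - 7*v + 12) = (v - 4)*(v + 2)*(v - 3)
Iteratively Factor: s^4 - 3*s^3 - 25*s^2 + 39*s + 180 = (s + 3)*(s^3 - 6*s^2 - 7*s + 60) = (s + 3)^2*(s^2 - 9*s + 20) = (s - 4)*(s + 3)^2*(s - 5)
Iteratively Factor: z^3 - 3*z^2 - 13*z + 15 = (z - 1)*(z^2 - 2*z - 15) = (z - 5)*(z - 1)*(z + 3)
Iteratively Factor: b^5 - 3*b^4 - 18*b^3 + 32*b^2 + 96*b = (b - 4)*(b^4 + b^3 - 14*b^2 - 24*b) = b*(b - 4)*(b^3 + b^2 - 14*b - 24) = b*(b - 4)*(b + 2)*(b^2 - b - 12) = b*(b - 4)*(b + 2)*(b + 3)*(b - 4)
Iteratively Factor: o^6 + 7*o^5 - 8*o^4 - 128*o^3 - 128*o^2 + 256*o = (o + 4)*(o^5 + 3*o^4 - 20*o^3 - 48*o^2 + 64*o) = (o + 4)^2*(o^4 - o^3 - 16*o^2 + 16*o) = (o - 4)*(o + 4)^2*(o^3 + 3*o^2 - 4*o) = (o - 4)*(o - 1)*(o + 4)^2*(o^2 + 4*o) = o*(o - 4)*(o - 1)*(o + 4)^2*(o + 4)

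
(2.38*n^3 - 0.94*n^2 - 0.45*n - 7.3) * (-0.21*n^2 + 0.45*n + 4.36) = -0.4998*n^5 + 1.2684*n^4 + 10.0483*n^3 - 2.7679*n^2 - 5.247*n - 31.828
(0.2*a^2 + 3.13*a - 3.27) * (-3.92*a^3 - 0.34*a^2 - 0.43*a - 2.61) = -0.784*a^5 - 12.3376*a^4 + 11.6682*a^3 - 0.7561*a^2 - 6.7632*a + 8.5347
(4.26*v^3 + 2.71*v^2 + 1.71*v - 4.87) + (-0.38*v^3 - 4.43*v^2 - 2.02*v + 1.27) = 3.88*v^3 - 1.72*v^2 - 0.31*v - 3.6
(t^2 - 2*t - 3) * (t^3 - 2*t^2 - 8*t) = t^5 - 4*t^4 - 7*t^3 + 22*t^2 + 24*t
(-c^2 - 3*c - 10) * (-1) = c^2 + 3*c + 10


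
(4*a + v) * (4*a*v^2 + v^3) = 16*a^2*v^2 + 8*a*v^3 + v^4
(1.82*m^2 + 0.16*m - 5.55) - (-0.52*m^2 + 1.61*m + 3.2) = 2.34*m^2 - 1.45*m - 8.75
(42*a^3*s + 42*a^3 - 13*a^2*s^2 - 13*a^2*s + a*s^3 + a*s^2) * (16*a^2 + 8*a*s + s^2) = 672*a^5*s + 672*a^5 + 128*a^4*s^2 + 128*a^4*s - 46*a^3*s^3 - 46*a^3*s^2 - 5*a^2*s^4 - 5*a^2*s^3 + a*s^5 + a*s^4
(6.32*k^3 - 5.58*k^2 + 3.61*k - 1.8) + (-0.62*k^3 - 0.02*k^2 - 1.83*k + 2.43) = 5.7*k^3 - 5.6*k^2 + 1.78*k + 0.63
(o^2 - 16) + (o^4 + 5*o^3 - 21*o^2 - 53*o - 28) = o^4 + 5*o^3 - 20*o^2 - 53*o - 44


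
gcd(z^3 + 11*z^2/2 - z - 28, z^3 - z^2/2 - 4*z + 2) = z - 2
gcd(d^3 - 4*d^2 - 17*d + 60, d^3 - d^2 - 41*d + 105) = d^2 - 8*d + 15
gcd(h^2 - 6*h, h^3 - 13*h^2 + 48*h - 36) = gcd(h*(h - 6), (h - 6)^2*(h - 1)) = h - 6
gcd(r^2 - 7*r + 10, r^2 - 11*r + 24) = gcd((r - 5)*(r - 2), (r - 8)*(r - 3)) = 1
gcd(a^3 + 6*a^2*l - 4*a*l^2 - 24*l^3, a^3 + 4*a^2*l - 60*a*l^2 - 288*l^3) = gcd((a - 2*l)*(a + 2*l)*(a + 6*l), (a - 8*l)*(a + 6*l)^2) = a + 6*l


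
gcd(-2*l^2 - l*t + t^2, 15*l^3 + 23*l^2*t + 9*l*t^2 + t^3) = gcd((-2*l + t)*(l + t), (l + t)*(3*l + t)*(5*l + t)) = l + t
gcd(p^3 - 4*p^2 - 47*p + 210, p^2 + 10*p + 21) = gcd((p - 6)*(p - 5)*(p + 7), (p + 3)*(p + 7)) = p + 7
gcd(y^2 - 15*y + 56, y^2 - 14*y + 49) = y - 7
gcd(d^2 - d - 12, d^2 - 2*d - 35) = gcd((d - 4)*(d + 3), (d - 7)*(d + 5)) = 1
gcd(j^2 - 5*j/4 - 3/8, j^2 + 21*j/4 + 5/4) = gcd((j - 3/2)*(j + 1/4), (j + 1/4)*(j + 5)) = j + 1/4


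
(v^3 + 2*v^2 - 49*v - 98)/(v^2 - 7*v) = v + 9 + 14/v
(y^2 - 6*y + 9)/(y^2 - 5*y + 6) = (y - 3)/(y - 2)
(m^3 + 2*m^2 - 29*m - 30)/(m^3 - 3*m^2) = (m^3 + 2*m^2 - 29*m - 30)/(m^2*(m - 3))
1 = 1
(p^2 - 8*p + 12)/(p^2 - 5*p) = (p^2 - 8*p + 12)/(p*(p - 5))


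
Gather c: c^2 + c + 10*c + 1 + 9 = c^2 + 11*c + 10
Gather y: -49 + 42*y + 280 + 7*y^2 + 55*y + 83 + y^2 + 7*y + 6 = 8*y^2 + 104*y + 320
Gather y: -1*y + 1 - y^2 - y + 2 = -y^2 - 2*y + 3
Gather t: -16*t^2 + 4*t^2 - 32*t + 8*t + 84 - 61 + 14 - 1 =-12*t^2 - 24*t + 36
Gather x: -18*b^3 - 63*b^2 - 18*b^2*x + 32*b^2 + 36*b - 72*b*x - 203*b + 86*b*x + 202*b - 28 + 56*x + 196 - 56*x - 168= -18*b^3 - 31*b^2 + 35*b + x*(-18*b^2 + 14*b)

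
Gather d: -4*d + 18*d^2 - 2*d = 18*d^2 - 6*d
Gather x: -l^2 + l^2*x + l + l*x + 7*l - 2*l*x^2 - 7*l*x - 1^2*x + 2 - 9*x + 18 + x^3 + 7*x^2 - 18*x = -l^2 + 8*l + x^3 + x^2*(7 - 2*l) + x*(l^2 - 6*l - 28) + 20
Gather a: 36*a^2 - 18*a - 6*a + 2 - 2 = 36*a^2 - 24*a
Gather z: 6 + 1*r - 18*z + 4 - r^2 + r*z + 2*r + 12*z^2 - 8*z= -r^2 + 3*r + 12*z^2 + z*(r - 26) + 10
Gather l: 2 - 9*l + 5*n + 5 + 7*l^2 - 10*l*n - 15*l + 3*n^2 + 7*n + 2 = 7*l^2 + l*(-10*n - 24) + 3*n^2 + 12*n + 9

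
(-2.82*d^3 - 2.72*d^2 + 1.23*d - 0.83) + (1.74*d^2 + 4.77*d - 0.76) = -2.82*d^3 - 0.98*d^2 + 6.0*d - 1.59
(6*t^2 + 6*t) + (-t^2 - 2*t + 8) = 5*t^2 + 4*t + 8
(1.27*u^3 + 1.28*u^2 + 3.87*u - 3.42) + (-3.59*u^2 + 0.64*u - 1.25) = 1.27*u^3 - 2.31*u^2 + 4.51*u - 4.67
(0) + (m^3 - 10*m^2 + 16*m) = m^3 - 10*m^2 + 16*m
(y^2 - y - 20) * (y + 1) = y^3 - 21*y - 20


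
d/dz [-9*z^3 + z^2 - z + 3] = -27*z^2 + 2*z - 1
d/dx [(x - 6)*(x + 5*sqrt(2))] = 2*x - 6 + 5*sqrt(2)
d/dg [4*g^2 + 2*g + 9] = 8*g + 2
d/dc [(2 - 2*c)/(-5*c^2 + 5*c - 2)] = 2*(-5*c^2 + 10*c - 3)/(25*c^4 - 50*c^3 + 45*c^2 - 20*c + 4)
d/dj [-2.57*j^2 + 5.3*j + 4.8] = 5.3 - 5.14*j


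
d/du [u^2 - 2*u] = 2*u - 2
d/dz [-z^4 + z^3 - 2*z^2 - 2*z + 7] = -4*z^3 + 3*z^2 - 4*z - 2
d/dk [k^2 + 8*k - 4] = 2*k + 8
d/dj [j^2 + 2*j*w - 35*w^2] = 2*j + 2*w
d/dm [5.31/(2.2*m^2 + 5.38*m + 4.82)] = (-23.364*m - 28.5678)/(2.2*m^2 + 5.38*m + 4.82)^2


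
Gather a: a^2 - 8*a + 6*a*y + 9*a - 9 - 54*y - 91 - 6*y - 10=a^2 + a*(6*y + 1) - 60*y - 110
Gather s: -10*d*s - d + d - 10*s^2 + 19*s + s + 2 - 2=-10*s^2 + s*(20 - 10*d)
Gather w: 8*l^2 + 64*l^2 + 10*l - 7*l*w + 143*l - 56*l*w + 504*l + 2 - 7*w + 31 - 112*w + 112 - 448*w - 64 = 72*l^2 + 657*l + w*(-63*l - 567) + 81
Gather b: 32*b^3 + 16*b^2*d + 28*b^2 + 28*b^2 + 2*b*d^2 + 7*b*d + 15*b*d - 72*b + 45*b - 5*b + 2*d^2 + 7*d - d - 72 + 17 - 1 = 32*b^3 + b^2*(16*d + 56) + b*(2*d^2 + 22*d - 32) + 2*d^2 + 6*d - 56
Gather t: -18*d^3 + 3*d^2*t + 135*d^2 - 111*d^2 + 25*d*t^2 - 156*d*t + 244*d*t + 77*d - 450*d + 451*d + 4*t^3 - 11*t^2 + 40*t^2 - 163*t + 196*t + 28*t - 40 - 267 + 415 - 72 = -18*d^3 + 24*d^2 + 78*d + 4*t^3 + t^2*(25*d + 29) + t*(3*d^2 + 88*d + 61) + 36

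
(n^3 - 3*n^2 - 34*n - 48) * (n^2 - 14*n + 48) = n^5 - 17*n^4 + 56*n^3 + 284*n^2 - 960*n - 2304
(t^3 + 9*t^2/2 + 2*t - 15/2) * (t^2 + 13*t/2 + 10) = t^5 + 11*t^4 + 165*t^3/4 + 101*t^2/2 - 115*t/4 - 75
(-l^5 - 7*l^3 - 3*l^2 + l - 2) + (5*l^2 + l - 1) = -l^5 - 7*l^3 + 2*l^2 + 2*l - 3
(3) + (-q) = 3 - q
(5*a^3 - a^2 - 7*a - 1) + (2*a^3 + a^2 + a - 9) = 7*a^3 - 6*a - 10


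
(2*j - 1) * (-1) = 1 - 2*j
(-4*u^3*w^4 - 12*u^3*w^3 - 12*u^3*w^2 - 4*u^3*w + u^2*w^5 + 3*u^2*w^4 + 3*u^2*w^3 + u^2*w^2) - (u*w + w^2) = -4*u^3*w^4 - 12*u^3*w^3 - 12*u^3*w^2 - 4*u^3*w + u^2*w^5 + 3*u^2*w^4 + 3*u^2*w^3 + u^2*w^2 - u*w - w^2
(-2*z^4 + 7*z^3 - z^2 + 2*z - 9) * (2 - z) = 2*z^5 - 11*z^4 + 15*z^3 - 4*z^2 + 13*z - 18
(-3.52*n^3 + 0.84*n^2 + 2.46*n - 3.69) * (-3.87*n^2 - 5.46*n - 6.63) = 13.6224*n^5 + 15.9684*n^4 + 9.231*n^3 - 4.7205*n^2 + 3.8376*n + 24.4647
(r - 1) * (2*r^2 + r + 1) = 2*r^3 - r^2 - 1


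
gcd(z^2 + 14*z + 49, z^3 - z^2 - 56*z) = z + 7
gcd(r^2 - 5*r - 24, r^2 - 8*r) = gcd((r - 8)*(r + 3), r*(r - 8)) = r - 8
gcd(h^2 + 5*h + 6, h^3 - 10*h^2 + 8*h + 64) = h + 2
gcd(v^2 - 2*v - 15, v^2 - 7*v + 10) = v - 5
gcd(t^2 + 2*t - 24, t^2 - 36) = t + 6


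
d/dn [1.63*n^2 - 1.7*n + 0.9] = 3.26*n - 1.7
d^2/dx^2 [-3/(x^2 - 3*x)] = 6*(x*(x - 3) - (2*x - 3)^2)/(x^3*(x - 3)^3)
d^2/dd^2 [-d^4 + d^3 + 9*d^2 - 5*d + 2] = -12*d^2 + 6*d + 18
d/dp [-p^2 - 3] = -2*p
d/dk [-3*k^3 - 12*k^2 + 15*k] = -9*k^2 - 24*k + 15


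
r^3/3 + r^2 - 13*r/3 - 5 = (r/3 + 1/3)*(r - 3)*(r + 5)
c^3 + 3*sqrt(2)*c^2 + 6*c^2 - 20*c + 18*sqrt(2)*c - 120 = (c + 6)*(c - 2*sqrt(2))*(c + 5*sqrt(2))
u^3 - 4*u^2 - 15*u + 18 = (u - 6)*(u - 1)*(u + 3)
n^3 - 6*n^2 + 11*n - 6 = (n - 3)*(n - 2)*(n - 1)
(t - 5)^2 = t^2 - 10*t + 25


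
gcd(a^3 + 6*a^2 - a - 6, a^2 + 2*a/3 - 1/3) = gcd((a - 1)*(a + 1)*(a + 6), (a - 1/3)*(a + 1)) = a + 1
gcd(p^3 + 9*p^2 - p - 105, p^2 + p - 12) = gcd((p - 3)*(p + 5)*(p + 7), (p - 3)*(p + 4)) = p - 3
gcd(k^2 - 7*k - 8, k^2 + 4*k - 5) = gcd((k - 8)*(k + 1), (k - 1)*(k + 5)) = 1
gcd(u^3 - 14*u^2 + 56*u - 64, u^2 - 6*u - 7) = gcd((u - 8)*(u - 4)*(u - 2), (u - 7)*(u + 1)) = 1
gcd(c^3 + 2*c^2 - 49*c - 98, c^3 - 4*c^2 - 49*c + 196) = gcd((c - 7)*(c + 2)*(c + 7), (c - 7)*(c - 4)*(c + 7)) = c^2 - 49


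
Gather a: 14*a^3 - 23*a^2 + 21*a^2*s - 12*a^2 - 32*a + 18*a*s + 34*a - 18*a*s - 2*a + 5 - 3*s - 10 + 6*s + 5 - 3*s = 14*a^3 + a^2*(21*s - 35)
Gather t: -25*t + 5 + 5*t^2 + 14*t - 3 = 5*t^2 - 11*t + 2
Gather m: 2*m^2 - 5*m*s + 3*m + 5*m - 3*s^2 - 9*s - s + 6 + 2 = 2*m^2 + m*(8 - 5*s) - 3*s^2 - 10*s + 8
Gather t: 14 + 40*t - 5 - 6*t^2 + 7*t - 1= -6*t^2 + 47*t + 8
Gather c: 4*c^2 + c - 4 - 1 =4*c^2 + c - 5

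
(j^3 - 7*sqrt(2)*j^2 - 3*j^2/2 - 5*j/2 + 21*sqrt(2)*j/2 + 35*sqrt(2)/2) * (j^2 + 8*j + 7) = j^5 - 7*sqrt(2)*j^4 + 13*j^4/2 - 91*sqrt(2)*j^3/2 - 15*j^3/2 - 61*j^2/2 + 105*sqrt(2)*j^2/2 - 35*j/2 + 427*sqrt(2)*j/2 + 245*sqrt(2)/2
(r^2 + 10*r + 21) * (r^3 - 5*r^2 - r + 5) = r^5 + 5*r^4 - 30*r^3 - 110*r^2 + 29*r + 105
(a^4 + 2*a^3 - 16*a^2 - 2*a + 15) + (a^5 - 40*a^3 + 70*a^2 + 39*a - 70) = a^5 + a^4 - 38*a^3 + 54*a^2 + 37*a - 55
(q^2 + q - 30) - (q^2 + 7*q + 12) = -6*q - 42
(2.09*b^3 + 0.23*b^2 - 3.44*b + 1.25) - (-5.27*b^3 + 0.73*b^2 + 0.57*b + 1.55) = 7.36*b^3 - 0.5*b^2 - 4.01*b - 0.3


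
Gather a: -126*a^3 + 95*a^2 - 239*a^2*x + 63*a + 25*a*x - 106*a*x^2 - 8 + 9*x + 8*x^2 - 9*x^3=-126*a^3 + a^2*(95 - 239*x) + a*(-106*x^2 + 25*x + 63) - 9*x^3 + 8*x^2 + 9*x - 8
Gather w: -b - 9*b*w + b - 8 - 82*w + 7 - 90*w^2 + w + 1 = -90*w^2 + w*(-9*b - 81)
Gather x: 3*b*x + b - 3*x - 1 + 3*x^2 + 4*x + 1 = b + 3*x^2 + x*(3*b + 1)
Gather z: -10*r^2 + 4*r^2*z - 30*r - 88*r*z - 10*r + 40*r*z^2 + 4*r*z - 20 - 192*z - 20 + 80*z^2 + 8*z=-10*r^2 - 40*r + z^2*(40*r + 80) + z*(4*r^2 - 84*r - 184) - 40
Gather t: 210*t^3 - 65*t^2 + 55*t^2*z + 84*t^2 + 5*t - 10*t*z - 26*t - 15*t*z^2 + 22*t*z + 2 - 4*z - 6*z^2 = 210*t^3 + t^2*(55*z + 19) + t*(-15*z^2 + 12*z - 21) - 6*z^2 - 4*z + 2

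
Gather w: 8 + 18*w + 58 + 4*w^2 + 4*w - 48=4*w^2 + 22*w + 18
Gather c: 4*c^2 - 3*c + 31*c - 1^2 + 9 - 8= 4*c^2 + 28*c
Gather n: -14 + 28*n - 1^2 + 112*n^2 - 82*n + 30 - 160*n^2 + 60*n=-48*n^2 + 6*n + 15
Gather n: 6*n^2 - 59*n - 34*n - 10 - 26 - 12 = 6*n^2 - 93*n - 48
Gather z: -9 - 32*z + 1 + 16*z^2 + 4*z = 16*z^2 - 28*z - 8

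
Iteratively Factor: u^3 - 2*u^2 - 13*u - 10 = (u - 5)*(u^2 + 3*u + 2) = (u - 5)*(u + 2)*(u + 1)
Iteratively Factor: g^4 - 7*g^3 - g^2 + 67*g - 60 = (g - 1)*(g^3 - 6*g^2 - 7*g + 60) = (g - 4)*(g - 1)*(g^2 - 2*g - 15) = (g - 4)*(g - 1)*(g + 3)*(g - 5)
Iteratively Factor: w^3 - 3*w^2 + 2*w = (w - 2)*(w^2 - w) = (w - 2)*(w - 1)*(w)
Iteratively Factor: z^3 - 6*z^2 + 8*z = (z)*(z^2 - 6*z + 8) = z*(z - 2)*(z - 4)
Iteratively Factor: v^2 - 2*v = (v)*(v - 2)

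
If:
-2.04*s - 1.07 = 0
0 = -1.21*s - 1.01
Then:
No Solution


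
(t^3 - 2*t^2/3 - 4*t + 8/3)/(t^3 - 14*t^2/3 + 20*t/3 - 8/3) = (t + 2)/(t - 2)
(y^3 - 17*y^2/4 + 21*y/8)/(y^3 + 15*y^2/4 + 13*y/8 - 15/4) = y*(2*y - 7)/(2*y^2 + 9*y + 10)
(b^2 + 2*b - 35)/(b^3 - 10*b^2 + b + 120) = (b + 7)/(b^2 - 5*b - 24)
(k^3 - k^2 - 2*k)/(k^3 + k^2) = (k - 2)/k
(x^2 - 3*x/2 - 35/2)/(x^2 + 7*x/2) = (x - 5)/x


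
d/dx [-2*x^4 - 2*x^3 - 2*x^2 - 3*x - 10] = -8*x^3 - 6*x^2 - 4*x - 3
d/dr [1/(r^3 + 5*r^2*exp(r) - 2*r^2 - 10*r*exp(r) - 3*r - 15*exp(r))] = (-5*r^2*exp(r) - 3*r^2 + 4*r + 25*exp(r) + 3)/(-r^3 - 5*r^2*exp(r) + 2*r^2 + 10*r*exp(r) + 3*r + 15*exp(r))^2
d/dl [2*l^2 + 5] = 4*l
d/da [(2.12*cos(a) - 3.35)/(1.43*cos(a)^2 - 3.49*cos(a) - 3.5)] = (3.0316*cos(a)^2 - 9.581*cos(a) + 19.1115)*sin(a)/(2.0449*cos(a)^4 - 9.9814*cos(a)^3 + 2.1701*cos(a)^2 + 24.43*cos(a) + 12.25)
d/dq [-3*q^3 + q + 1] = 1 - 9*q^2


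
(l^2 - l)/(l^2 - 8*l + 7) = l/(l - 7)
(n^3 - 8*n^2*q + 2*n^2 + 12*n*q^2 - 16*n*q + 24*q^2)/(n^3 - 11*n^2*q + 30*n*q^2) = (-n^2 + 2*n*q - 2*n + 4*q)/(n*(-n + 5*q))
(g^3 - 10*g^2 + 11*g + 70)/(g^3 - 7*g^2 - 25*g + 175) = (g + 2)/(g + 5)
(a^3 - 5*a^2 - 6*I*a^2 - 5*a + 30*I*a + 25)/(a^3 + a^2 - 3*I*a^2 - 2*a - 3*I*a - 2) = (a^2 - 5*a*(1 + I) + 25*I)/(a^2 + a*(1 - 2*I) - 2*I)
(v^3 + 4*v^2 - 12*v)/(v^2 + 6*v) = v - 2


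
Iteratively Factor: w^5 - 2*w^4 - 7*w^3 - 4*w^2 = (w - 4)*(w^4 + 2*w^3 + w^2) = w*(w - 4)*(w^3 + 2*w^2 + w) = w*(w - 4)*(w + 1)*(w^2 + w) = w*(w - 4)*(w + 1)^2*(w)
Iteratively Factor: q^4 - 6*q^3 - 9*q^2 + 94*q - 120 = (q - 3)*(q^3 - 3*q^2 - 18*q + 40) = (q - 5)*(q - 3)*(q^2 + 2*q - 8) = (q - 5)*(q - 3)*(q + 4)*(q - 2)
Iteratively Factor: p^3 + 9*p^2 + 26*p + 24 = (p + 4)*(p^2 + 5*p + 6) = (p + 3)*(p + 4)*(p + 2)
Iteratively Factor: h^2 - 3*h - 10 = (h - 5)*(h + 2)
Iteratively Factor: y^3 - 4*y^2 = (y - 4)*(y^2) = y*(y - 4)*(y)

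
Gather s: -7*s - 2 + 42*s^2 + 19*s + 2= 42*s^2 + 12*s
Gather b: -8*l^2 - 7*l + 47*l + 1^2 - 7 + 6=-8*l^2 + 40*l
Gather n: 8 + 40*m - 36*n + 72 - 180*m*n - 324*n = 40*m + n*(-180*m - 360) + 80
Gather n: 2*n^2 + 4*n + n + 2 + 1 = 2*n^2 + 5*n + 3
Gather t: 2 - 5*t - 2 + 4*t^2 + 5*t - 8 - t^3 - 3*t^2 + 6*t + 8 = -t^3 + t^2 + 6*t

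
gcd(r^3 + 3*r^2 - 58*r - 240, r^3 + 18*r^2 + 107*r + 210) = r^2 + 11*r + 30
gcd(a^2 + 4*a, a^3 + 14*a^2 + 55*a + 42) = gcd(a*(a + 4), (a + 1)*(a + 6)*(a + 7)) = 1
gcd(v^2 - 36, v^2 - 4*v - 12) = v - 6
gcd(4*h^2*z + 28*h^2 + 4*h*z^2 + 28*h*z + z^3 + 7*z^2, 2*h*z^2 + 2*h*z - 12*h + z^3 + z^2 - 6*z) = 2*h + z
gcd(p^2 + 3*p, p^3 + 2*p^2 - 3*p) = p^2 + 3*p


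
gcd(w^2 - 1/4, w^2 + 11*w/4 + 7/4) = 1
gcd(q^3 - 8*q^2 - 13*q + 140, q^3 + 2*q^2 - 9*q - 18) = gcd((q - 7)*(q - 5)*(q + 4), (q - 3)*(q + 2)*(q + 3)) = 1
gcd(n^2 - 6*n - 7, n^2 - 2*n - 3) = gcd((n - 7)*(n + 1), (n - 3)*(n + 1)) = n + 1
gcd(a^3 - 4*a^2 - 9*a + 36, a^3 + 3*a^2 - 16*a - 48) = a^2 - a - 12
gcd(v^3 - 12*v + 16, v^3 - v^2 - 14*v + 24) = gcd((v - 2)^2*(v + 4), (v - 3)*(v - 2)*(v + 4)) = v^2 + 2*v - 8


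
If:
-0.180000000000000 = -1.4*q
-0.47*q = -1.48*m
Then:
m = 0.04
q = 0.13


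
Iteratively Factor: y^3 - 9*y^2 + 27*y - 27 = (y - 3)*(y^2 - 6*y + 9) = (y - 3)^2*(y - 3)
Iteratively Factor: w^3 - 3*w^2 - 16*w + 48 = (w + 4)*(w^2 - 7*w + 12) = (w - 3)*(w + 4)*(w - 4)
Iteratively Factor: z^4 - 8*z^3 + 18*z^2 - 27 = (z - 3)*(z^3 - 5*z^2 + 3*z + 9) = (z - 3)^2*(z^2 - 2*z - 3) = (z - 3)^2*(z + 1)*(z - 3)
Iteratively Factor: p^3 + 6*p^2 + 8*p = (p)*(p^2 + 6*p + 8) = p*(p + 2)*(p + 4)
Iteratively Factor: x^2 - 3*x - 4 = (x + 1)*(x - 4)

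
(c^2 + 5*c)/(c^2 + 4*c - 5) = c/(c - 1)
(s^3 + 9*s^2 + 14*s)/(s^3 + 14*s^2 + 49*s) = (s + 2)/(s + 7)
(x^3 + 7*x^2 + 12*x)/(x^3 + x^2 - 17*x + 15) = x*(x^2 + 7*x + 12)/(x^3 + x^2 - 17*x + 15)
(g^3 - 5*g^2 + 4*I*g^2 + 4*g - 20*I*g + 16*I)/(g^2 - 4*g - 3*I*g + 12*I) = (g^2 + g*(-1 + 4*I) - 4*I)/(g - 3*I)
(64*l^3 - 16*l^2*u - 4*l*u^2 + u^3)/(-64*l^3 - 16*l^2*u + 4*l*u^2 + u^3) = (-4*l + u)/(4*l + u)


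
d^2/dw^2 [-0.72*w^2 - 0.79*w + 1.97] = -1.44000000000000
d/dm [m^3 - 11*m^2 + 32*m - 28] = 3*m^2 - 22*m + 32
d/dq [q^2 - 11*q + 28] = 2*q - 11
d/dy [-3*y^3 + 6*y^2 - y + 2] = -9*y^2 + 12*y - 1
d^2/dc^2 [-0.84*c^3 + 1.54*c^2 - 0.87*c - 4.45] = 3.08 - 5.04*c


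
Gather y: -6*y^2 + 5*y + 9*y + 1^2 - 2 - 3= -6*y^2 + 14*y - 4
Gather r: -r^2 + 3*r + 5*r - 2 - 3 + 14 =-r^2 + 8*r + 9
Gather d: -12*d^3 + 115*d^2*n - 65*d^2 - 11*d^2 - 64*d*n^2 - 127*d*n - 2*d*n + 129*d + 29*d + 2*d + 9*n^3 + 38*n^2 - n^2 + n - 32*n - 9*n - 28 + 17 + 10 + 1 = -12*d^3 + d^2*(115*n - 76) + d*(-64*n^2 - 129*n + 160) + 9*n^3 + 37*n^2 - 40*n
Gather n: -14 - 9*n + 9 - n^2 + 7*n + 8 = -n^2 - 2*n + 3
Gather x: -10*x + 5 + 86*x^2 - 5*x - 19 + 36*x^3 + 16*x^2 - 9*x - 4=36*x^3 + 102*x^2 - 24*x - 18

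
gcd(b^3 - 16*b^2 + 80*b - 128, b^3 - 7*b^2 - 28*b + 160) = b^2 - 12*b + 32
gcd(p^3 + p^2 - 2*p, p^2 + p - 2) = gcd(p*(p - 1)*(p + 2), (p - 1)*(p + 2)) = p^2 + p - 2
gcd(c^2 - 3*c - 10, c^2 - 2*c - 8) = c + 2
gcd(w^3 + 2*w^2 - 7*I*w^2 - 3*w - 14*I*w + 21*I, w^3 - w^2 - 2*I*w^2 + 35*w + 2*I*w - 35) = w^2 + w*(-1 - 7*I) + 7*I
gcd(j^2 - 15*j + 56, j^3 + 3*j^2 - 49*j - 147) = j - 7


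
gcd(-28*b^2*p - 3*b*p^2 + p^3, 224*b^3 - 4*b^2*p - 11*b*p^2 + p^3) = -28*b^2 - 3*b*p + p^2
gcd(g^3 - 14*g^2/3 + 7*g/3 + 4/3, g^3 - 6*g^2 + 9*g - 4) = g^2 - 5*g + 4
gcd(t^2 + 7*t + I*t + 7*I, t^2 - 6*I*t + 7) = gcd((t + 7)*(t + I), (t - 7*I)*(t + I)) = t + I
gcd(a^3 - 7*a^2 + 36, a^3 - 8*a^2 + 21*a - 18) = a - 3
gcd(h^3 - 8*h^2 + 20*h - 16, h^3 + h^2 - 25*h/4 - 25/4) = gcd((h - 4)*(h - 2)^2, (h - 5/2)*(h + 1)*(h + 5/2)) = 1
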